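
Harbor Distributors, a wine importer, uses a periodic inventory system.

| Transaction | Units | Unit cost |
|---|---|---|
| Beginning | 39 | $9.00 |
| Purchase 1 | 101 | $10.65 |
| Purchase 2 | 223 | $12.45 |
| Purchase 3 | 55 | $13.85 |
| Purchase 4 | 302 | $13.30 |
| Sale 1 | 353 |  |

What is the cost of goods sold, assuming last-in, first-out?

COGS = $4,722.95

Sale 1 (353) [LIFO — newest first]: 302 @ $13.30 + 51 @ $13.85 = $4,722.95
Ending inventory: 39 @ $9.00 + 101 @ $10.65 + 223 @ $12.45 + 4 @ $13.85 = $4,258.40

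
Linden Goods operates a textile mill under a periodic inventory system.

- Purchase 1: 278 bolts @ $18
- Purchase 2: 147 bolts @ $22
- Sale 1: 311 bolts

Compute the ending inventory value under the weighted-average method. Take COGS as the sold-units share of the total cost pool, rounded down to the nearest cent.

Ending inventory = $2,209.73

Sale 1, sell 311: 311/425 × $8,238.00 → $6,028.27
Ending inventory (cost pool remaining) = $2,209.73
Check: goods available $8,238.00 = COGS $6,028.27 + ending $2,209.73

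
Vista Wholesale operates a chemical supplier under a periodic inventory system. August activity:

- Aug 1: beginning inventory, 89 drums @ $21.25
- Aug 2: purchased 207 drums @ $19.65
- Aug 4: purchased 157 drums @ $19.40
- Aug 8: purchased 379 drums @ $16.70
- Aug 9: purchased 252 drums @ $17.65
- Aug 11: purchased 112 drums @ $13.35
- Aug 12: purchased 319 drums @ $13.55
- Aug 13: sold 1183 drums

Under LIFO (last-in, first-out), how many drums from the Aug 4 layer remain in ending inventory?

Aug 13, 1183 sold [LIFO — newest first]: 319 @ $13.55 + 112 @ $13.35 + 252 @ $17.65 + 379 @ $16.70 + 121 @ $19.40 = $18,942.15
Ending inventory: 89 @ $21.25 + 207 @ $19.65 + 36 @ $19.40 = $6,657.20
Check: goods available $25,599.35 = COGS $18,942.15 + ending $6,657.20

36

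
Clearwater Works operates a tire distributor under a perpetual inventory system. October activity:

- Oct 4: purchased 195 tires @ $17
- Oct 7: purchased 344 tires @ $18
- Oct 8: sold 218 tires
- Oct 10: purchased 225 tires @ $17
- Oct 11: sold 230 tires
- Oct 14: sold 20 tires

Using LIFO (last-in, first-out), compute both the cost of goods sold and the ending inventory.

Oct 8, 218 sold [LIFO — newest first]: 218 @ $18 = $3,924
Oct 11, 230 sold [LIFO — newest first]: 225 @ $17 + 5 @ $18 = $3,915
Oct 14, 20 sold [LIFO — newest first]: 20 @ $18 = $360
Total COGS = $3,924 + $3,915 + $360 = $8,199
Ending inventory: 195 @ $17 + 101 @ $18 = $5,133
Check: goods available $13,332 = COGS $8,199 + ending $5,133

COGS = $8,199; ending inventory = $5,133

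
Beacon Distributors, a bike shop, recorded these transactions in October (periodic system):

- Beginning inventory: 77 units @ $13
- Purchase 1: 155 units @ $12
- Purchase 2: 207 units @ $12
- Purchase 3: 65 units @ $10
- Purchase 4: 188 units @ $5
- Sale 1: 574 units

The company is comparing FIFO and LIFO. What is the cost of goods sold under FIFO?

FIFO COGS: 77 @ $13 + 155 @ $12 + 207 @ $12 + 65 @ $10 + 70 @ $5 = $6,345
LIFO COGS: 188 @ $5 + 65 @ $10 + 207 @ $12 + 114 @ $12 = $5,442

COGS = $6,345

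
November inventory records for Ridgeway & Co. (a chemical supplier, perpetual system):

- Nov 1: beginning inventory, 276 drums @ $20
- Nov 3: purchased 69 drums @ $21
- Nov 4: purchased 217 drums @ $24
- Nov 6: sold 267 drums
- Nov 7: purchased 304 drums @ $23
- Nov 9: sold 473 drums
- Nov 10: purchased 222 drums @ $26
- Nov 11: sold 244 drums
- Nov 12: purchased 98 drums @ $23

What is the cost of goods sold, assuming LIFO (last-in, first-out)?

COGS = $22,861

Nov 6, 267 sold [LIFO — newest first]: 217 @ $24 + 50 @ $21 = $6,258
Nov 9, 473 sold [LIFO — newest first]: 304 @ $23 + 19 @ $21 + 150 @ $20 = $10,391
Nov 11, 244 sold [LIFO — newest first]: 222 @ $26 + 22 @ $20 = $6,212
Total COGS = $6,258 + $10,391 + $6,212 = $22,861
Ending inventory: 104 @ $20 + 98 @ $23 = $4,334
Check: goods available $27,195 = COGS $22,861 + ending $4,334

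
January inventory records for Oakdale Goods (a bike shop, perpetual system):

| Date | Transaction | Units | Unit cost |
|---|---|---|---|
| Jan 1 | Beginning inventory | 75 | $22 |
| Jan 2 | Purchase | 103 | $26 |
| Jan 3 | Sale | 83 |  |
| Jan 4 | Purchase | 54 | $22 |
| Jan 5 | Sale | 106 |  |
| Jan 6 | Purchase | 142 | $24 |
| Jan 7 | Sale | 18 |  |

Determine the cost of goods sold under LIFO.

COGS = $5,002

Jan 3, 83 sold [LIFO — newest first]: 83 @ $26 = $2,158
Jan 5, 106 sold [LIFO — newest first]: 54 @ $22 + 20 @ $26 + 32 @ $22 = $2,412
Jan 7, 18 sold [LIFO — newest first]: 18 @ $24 = $432
Total COGS = $2,158 + $2,412 + $432 = $5,002
Ending inventory: 43 @ $22 + 124 @ $24 = $3,922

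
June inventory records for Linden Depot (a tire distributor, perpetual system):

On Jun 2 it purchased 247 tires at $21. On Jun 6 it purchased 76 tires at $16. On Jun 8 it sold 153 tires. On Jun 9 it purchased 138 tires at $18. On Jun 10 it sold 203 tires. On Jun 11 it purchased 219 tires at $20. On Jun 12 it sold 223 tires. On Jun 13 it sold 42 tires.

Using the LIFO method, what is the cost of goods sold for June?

Jun 8, 153 sold [LIFO — newest first]: 76 @ $16 + 77 @ $21 = $2,833
Jun 10, 203 sold [LIFO — newest first]: 138 @ $18 + 65 @ $21 = $3,849
Jun 12, 223 sold [LIFO — newest first]: 219 @ $20 + 4 @ $21 = $4,464
Jun 13, 42 sold [LIFO — newest first]: 42 @ $21 = $882
Total COGS = $2,833 + $3,849 + $4,464 + $882 = $12,028
Ending inventory: 59 @ $21 = $1,239

COGS = $12,028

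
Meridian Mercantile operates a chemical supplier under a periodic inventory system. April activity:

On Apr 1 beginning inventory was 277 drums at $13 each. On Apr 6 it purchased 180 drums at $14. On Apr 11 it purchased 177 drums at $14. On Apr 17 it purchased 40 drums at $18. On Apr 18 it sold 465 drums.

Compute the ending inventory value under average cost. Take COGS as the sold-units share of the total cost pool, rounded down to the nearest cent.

Apr 18, sell 465: 465/674 × $9,319.00 → $6,429.28
Ending inventory (cost pool remaining) = $2,889.72

Ending inventory = $2,889.72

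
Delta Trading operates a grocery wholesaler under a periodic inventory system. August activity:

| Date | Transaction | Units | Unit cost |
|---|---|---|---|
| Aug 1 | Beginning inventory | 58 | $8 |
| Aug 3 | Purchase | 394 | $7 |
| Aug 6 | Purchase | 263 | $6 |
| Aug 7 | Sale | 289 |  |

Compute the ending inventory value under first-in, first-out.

Aug 7, 289 sold [FIFO — oldest first]: 58 @ $8 + 231 @ $7 = $2,081
Ending inventory: 163 @ $7 + 263 @ $6 = $2,719

Ending inventory = $2,719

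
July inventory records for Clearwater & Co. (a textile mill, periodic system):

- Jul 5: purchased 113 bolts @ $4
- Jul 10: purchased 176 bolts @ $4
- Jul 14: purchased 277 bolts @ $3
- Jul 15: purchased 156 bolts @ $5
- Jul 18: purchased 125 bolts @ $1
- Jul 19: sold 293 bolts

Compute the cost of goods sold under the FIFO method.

Jul 19, 293 sold [FIFO — oldest first]: 113 @ $4 + 176 @ $4 + 4 @ $3 = $1,168
Ending inventory: 273 @ $3 + 156 @ $5 + 125 @ $1 = $1,724

COGS = $1,168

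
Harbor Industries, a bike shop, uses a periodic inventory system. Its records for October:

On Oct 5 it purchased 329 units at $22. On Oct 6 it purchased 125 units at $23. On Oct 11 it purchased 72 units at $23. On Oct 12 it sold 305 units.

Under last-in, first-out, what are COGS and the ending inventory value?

COGS = $6,907; ending inventory = $4,862

Oct 12, 305 sold [LIFO — newest first]: 72 @ $23 + 125 @ $23 + 108 @ $22 = $6,907
Ending inventory: 221 @ $22 = $4,862
Check: goods available $11,769 = COGS $6,907 + ending $4,862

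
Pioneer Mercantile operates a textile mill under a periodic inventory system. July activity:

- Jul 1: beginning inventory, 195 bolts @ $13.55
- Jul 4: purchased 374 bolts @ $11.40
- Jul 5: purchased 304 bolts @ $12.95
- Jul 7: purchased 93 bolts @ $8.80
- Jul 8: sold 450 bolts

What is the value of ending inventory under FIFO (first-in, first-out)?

Jul 8, 450 sold [FIFO — oldest first]: 195 @ $13.55 + 255 @ $11.40 = $5,549.25
Ending inventory: 119 @ $11.40 + 304 @ $12.95 + 93 @ $8.80 = $6,111.80
Check: goods available $11,661.05 = COGS $5,549.25 + ending $6,111.80

Ending inventory = $6,111.80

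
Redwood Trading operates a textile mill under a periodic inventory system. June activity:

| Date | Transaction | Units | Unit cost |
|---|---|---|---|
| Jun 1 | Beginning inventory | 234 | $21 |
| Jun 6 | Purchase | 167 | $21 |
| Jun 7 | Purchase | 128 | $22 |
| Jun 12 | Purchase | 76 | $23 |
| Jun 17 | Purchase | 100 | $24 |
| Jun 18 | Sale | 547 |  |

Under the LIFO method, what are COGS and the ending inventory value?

Jun 18, 547 sold [LIFO — newest first]: 100 @ $24 + 76 @ $23 + 128 @ $22 + 167 @ $21 + 76 @ $21 = $12,067
Ending inventory: 158 @ $21 = $3,318
Check: goods available $15,385 = COGS $12,067 + ending $3,318

COGS = $12,067; ending inventory = $3,318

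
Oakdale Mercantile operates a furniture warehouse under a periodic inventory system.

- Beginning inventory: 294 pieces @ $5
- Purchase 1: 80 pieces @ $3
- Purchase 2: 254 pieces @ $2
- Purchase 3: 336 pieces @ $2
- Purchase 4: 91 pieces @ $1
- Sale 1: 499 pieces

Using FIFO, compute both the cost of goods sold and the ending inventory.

COGS = $1,960; ending inventory = $1,021

Sale 1 (499) [FIFO — oldest first]: 294 @ $5 + 80 @ $3 + 125 @ $2 = $1,960
Ending inventory: 129 @ $2 + 336 @ $2 + 91 @ $1 = $1,021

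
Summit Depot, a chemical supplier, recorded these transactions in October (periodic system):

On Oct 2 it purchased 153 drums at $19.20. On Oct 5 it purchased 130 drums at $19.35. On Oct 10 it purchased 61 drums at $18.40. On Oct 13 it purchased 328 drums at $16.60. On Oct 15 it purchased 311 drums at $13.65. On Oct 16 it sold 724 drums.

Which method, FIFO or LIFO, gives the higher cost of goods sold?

FIFO

FIFO COGS: 153 @ $19.20 + 130 @ $19.35 + 61 @ $18.40 + 328 @ $16.60 + 52 @ $13.65 = $12,730.10
LIFO COGS: 311 @ $13.65 + 328 @ $16.60 + 61 @ $18.40 + 24 @ $19.35 = $11,276.75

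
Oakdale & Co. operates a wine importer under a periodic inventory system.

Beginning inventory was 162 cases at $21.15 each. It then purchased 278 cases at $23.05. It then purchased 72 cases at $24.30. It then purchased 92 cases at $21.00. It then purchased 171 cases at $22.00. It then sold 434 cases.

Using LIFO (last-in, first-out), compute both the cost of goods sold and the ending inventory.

COGS = $9,725.55; ending inventory = $7,552.25

Sale 1 (434) [LIFO — newest first]: 171 @ $22.00 + 92 @ $21.00 + 72 @ $24.30 + 99 @ $23.05 = $9,725.55
Ending inventory: 162 @ $21.15 + 179 @ $23.05 = $7,552.25
Check: goods available $17,277.80 = COGS $9,725.55 + ending $7,552.25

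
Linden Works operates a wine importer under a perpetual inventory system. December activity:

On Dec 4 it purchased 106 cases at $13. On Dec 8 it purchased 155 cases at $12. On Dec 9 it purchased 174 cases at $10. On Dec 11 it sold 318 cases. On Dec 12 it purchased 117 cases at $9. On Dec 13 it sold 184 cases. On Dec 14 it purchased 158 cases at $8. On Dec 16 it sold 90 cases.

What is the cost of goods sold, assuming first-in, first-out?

Dec 11, 318 sold [FIFO — oldest first]: 106 @ $13 + 155 @ $12 + 57 @ $10 = $3,808
Dec 13, 184 sold [FIFO — oldest first]: 117 @ $10 + 67 @ $9 = $1,773
Dec 16, 90 sold [FIFO — oldest first]: 50 @ $9 + 40 @ $8 = $770
Total COGS = $3,808 + $1,773 + $770 = $6,351
Ending inventory: 118 @ $8 = $944

COGS = $6,351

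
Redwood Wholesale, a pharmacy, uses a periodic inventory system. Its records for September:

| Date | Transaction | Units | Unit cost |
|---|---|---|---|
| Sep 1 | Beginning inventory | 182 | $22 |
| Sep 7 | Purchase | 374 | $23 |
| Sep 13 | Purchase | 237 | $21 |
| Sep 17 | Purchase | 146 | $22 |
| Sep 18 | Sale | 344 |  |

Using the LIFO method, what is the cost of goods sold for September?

COGS = $7,370

Sep 18, 344 sold [LIFO — newest first]: 146 @ $22 + 198 @ $21 = $7,370
Ending inventory: 182 @ $22 + 374 @ $23 + 39 @ $21 = $13,425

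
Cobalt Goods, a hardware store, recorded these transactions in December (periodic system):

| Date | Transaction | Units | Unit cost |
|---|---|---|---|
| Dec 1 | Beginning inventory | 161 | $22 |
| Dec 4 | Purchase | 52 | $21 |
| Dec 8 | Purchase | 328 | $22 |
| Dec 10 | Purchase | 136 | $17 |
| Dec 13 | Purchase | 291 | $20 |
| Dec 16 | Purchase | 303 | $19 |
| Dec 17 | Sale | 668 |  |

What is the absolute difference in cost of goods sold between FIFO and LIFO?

$1,174

FIFO COGS: 161 @ $22 + 52 @ $21 + 328 @ $22 + 127 @ $17 = $14,009
LIFO COGS: 303 @ $19 + 291 @ $20 + 74 @ $17 = $12,835
Difference = |$14,009 − $12,835| = $1,174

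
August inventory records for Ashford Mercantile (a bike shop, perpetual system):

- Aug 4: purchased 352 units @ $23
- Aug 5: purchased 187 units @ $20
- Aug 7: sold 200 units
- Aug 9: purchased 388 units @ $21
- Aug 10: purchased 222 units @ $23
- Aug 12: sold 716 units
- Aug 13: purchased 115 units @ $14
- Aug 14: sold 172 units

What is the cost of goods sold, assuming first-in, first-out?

Aug 7, 200 sold [FIFO — oldest first]: 200 @ $23 = $4,600
Aug 12, 716 sold [FIFO — oldest first]: 152 @ $23 + 187 @ $20 + 377 @ $21 = $15,153
Aug 14, 172 sold [FIFO — oldest first]: 11 @ $21 + 161 @ $23 = $3,934
Total COGS = $4,600 + $15,153 + $3,934 = $23,687
Ending inventory: 61 @ $23 + 115 @ $14 = $3,013

COGS = $23,687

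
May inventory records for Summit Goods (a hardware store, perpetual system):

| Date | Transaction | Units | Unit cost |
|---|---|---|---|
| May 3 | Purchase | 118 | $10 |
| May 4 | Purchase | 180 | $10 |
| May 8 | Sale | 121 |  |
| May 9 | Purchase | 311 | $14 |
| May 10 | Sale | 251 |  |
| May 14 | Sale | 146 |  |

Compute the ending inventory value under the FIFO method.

May 8, 121 sold [FIFO — oldest first]: 118 @ $10 + 3 @ $10 = $1,210
May 10, 251 sold [FIFO — oldest first]: 177 @ $10 + 74 @ $14 = $2,806
May 14, 146 sold [FIFO — oldest first]: 146 @ $14 = $2,044
Total COGS = $1,210 + $2,806 + $2,044 = $6,060
Ending inventory: 91 @ $14 = $1,274

Ending inventory = $1,274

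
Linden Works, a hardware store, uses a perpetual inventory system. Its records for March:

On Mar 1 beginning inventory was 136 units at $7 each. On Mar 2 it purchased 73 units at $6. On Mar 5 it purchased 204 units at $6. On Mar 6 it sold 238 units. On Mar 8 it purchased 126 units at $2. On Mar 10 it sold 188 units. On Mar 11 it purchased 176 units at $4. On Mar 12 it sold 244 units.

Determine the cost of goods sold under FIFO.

Mar 6, 238 sold [FIFO — oldest first]: 136 @ $7 + 73 @ $6 + 29 @ $6 = $1,564
Mar 10, 188 sold [FIFO — oldest first]: 175 @ $6 + 13 @ $2 = $1,076
Mar 12, 244 sold [FIFO — oldest first]: 113 @ $2 + 131 @ $4 = $750
Total COGS = $1,564 + $1,076 + $750 = $3,390
Ending inventory: 45 @ $4 = $180

COGS = $3,390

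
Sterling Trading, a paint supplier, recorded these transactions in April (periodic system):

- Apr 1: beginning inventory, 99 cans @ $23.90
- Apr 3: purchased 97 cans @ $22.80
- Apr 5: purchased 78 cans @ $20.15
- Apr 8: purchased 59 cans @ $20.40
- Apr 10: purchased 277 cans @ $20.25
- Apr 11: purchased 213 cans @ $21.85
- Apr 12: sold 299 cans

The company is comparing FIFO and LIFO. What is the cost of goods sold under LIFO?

COGS = $6,395.55

FIFO COGS: 99 @ $23.90 + 97 @ $22.80 + 78 @ $20.15 + 25 @ $20.40 = $6,659.40
LIFO COGS: 213 @ $21.85 + 86 @ $20.25 = $6,395.55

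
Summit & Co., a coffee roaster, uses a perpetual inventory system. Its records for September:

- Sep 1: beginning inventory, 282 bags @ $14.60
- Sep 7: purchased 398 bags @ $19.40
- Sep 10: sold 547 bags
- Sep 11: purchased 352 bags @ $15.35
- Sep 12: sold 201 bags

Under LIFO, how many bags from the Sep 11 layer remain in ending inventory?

151

Sep 10, 547 sold [LIFO — newest first]: 398 @ $19.40 + 149 @ $14.60 = $9,896.60
Sep 12, 201 sold [LIFO — newest first]: 201 @ $15.35 = $3,085.35
Total COGS = $9,896.60 + $3,085.35 = $12,981.95
Ending inventory: 133 @ $14.60 + 151 @ $15.35 = $4,259.65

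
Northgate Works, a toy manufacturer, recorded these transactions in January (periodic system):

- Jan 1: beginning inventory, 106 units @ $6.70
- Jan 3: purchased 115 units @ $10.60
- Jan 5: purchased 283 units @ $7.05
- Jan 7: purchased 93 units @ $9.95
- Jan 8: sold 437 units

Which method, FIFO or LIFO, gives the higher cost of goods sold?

FIFO COGS: 106 @ $6.70 + 115 @ $10.60 + 216 @ $7.05 = $3,452.00
LIFO COGS: 93 @ $9.95 + 283 @ $7.05 + 61 @ $10.60 = $3,567.10

LIFO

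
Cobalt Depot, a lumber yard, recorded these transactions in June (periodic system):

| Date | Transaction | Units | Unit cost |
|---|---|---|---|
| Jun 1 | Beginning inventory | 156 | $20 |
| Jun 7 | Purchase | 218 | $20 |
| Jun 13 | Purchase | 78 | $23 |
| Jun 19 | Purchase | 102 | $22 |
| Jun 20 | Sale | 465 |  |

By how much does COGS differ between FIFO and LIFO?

$178

FIFO COGS: 156 @ $20 + 218 @ $20 + 78 @ $23 + 13 @ $22 = $9,560
LIFO COGS: 102 @ $22 + 78 @ $23 + 218 @ $20 + 67 @ $20 = $9,738
Difference = |$9,560 − $9,738| = $178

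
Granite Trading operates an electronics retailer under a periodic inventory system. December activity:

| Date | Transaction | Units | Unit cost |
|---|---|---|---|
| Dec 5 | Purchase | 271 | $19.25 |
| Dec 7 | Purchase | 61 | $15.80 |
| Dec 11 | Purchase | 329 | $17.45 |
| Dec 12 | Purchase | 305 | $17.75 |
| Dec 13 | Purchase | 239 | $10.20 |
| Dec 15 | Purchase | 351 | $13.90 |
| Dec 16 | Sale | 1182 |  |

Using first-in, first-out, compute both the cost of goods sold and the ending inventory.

COGS = $19,538.55; ending inventory = $5,113.50

Dec 16, 1182 sold [FIFO — oldest first]: 271 @ $19.25 + 61 @ $15.80 + 329 @ $17.45 + 305 @ $17.75 + 216 @ $10.20 = $19,538.55
Ending inventory: 23 @ $10.20 + 351 @ $13.90 = $5,113.50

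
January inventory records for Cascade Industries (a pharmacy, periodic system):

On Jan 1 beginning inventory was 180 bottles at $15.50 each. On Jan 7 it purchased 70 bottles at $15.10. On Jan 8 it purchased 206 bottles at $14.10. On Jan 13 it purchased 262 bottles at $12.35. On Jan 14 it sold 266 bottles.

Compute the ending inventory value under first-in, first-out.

Jan 14, 266 sold [FIFO — oldest first]: 180 @ $15.50 + 70 @ $15.10 + 16 @ $14.10 = $4,072.60
Ending inventory: 190 @ $14.10 + 262 @ $12.35 = $5,914.70
Check: goods available $9,987.30 = COGS $4,072.60 + ending $5,914.70

Ending inventory = $5,914.70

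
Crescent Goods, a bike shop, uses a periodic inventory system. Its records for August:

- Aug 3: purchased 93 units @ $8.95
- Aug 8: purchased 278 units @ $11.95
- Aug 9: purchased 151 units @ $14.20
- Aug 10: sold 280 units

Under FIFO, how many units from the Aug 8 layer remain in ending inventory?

91

Aug 10, 280 sold [FIFO — oldest first]: 93 @ $8.95 + 187 @ $11.95 = $3,067.00
Ending inventory: 91 @ $11.95 + 151 @ $14.20 = $3,231.65
Check: goods available $6,298.65 = COGS $3,067.00 + ending $3,231.65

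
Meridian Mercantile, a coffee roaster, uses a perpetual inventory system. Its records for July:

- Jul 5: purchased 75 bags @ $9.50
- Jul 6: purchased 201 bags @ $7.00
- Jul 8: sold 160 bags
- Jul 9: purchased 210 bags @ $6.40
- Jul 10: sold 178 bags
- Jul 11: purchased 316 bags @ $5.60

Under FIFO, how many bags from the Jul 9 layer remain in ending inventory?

148

Jul 8, 160 sold [FIFO — oldest first]: 75 @ $9.50 + 85 @ $7.00 = $1,307.50
Jul 10, 178 sold [FIFO — oldest first]: 116 @ $7.00 + 62 @ $6.40 = $1,208.80
Total COGS = $1,307.50 + $1,208.80 = $2,516.30
Ending inventory: 148 @ $6.40 + 316 @ $5.60 = $2,716.80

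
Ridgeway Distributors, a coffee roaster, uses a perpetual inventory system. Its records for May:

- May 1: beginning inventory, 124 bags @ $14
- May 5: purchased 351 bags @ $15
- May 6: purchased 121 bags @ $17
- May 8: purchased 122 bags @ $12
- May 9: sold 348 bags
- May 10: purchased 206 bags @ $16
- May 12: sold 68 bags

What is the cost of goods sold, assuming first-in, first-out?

COGS = $6,116

May 9, 348 sold [FIFO — oldest first]: 124 @ $14 + 224 @ $15 = $5,096
May 12, 68 sold [FIFO — oldest first]: 68 @ $15 = $1,020
Total COGS = $5,096 + $1,020 = $6,116
Ending inventory: 59 @ $15 + 121 @ $17 + 122 @ $12 + 206 @ $16 = $7,702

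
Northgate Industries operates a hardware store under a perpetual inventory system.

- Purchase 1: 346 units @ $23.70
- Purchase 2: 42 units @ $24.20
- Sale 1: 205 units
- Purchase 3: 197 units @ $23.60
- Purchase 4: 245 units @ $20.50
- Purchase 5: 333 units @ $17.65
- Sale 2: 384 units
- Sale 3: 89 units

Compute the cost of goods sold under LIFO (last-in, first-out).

COGS = $13,626.95

Sale 1 (205) [LIFO — newest first]: 42 @ $24.20 + 163 @ $23.70 = $4,879.50
Sale 2 (384) [LIFO — newest first]: 333 @ $17.65 + 51 @ $20.50 = $6,922.95
Sale 3 (89) [LIFO — newest first]: 89 @ $20.50 = $1,824.50
Total COGS = $4,879.50 + $6,922.95 + $1,824.50 = $13,626.95
Ending inventory: 183 @ $23.70 + 197 @ $23.60 + 105 @ $20.50 = $11,138.80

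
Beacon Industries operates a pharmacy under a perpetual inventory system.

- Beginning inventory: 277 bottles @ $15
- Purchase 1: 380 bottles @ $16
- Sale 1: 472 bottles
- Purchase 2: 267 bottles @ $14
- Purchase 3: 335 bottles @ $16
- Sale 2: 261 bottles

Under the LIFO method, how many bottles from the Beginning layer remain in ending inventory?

Sale 1 (472) [LIFO — newest first]: 380 @ $16 + 92 @ $15 = $7,460
Sale 2 (261) [LIFO — newest first]: 261 @ $16 = $4,176
Total COGS = $7,460 + $4,176 = $11,636
Ending inventory: 185 @ $15 + 267 @ $14 + 74 @ $16 = $7,697

185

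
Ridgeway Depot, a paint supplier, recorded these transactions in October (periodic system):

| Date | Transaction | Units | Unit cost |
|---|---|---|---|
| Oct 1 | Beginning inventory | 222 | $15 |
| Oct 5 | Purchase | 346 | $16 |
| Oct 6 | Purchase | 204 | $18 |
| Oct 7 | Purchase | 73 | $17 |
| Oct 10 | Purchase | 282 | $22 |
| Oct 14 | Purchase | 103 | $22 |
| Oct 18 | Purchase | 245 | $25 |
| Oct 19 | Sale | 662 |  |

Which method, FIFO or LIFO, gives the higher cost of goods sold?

FIFO COGS: 222 @ $15 + 346 @ $16 + 94 @ $18 = $10,558
LIFO COGS: 245 @ $25 + 103 @ $22 + 282 @ $22 + 32 @ $17 = $15,139

LIFO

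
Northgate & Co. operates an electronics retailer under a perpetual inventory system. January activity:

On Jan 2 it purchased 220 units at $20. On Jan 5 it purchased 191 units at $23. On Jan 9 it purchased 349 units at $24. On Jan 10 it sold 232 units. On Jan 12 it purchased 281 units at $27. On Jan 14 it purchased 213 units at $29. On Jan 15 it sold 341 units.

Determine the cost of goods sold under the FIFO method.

COGS = $12,681

Jan 10, 232 sold [FIFO — oldest first]: 220 @ $20 + 12 @ $23 = $4,676
Jan 15, 341 sold [FIFO — oldest first]: 179 @ $23 + 162 @ $24 = $8,005
Total COGS = $4,676 + $8,005 = $12,681
Ending inventory: 187 @ $24 + 281 @ $27 + 213 @ $29 = $18,252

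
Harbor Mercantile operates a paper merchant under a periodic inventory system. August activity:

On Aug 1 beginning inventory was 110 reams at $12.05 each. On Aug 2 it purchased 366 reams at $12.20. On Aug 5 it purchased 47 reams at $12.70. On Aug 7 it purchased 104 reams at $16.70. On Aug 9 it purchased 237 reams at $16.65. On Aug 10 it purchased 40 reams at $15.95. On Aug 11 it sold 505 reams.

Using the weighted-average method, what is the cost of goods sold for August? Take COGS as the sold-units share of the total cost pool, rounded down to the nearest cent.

COGS = $7,099.30

Aug 11, sell 505: 505/904 × $12,708.45 → $7,099.30
Ending inventory (cost pool remaining) = $5,609.15
Check: goods available $12,708.45 = COGS $7,099.30 + ending $5,609.15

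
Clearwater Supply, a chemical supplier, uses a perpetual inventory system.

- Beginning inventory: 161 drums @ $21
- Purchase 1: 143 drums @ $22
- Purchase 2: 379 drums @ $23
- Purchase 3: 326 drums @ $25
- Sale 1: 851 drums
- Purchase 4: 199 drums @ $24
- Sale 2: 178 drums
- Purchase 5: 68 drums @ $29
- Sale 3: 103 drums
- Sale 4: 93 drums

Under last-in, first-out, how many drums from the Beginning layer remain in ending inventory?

51

Sale 1 (851) [LIFO — newest first]: 326 @ $25 + 379 @ $23 + 143 @ $22 + 3 @ $21 = $20,076
Sale 2 (178) [LIFO — newest first]: 178 @ $24 = $4,272
Sale 3 (103) [LIFO — newest first]: 68 @ $29 + 21 @ $24 + 14 @ $21 = $2,770
Sale 4 (93) [LIFO — newest first]: 93 @ $21 = $1,953
Total COGS = $20,076 + $4,272 + $2,770 + $1,953 = $29,071
Ending inventory: 51 @ $21 = $1,071
Check: goods available $30,142 = COGS $29,071 + ending $1,071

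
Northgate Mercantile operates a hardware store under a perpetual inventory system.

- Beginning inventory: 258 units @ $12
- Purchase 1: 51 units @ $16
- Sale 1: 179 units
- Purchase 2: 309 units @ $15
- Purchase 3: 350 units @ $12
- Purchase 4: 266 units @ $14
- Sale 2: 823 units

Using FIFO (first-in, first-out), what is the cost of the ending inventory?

Sale 1 (179) [FIFO — oldest first]: 179 @ $12 = $2,148
Sale 2 (823) [FIFO — oldest first]: 79 @ $12 + 51 @ $16 + 309 @ $15 + 350 @ $12 + 34 @ $14 = $11,075
Total COGS = $2,148 + $11,075 = $13,223
Ending inventory: 232 @ $14 = $3,248

Ending inventory = $3,248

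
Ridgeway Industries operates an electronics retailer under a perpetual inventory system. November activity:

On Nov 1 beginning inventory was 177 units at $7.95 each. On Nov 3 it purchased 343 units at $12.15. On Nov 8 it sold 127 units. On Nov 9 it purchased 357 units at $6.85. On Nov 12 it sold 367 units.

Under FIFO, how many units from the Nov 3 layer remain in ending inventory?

26

Nov 8, 127 sold [FIFO — oldest first]: 127 @ $7.95 = $1,009.65
Nov 12, 367 sold [FIFO — oldest first]: 50 @ $7.95 + 317 @ $12.15 = $4,249.05
Total COGS = $1,009.65 + $4,249.05 = $5,258.70
Ending inventory: 26 @ $12.15 + 357 @ $6.85 = $2,761.35
Check: goods available $8,020.05 = COGS $5,258.70 + ending $2,761.35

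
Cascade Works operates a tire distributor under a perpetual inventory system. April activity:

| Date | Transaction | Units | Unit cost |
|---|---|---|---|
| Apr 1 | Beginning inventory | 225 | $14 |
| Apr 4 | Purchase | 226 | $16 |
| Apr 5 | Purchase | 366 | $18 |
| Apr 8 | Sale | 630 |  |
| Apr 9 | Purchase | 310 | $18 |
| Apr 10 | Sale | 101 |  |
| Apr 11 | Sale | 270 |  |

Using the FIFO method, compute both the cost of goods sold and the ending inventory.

Apr 8, 630 sold [FIFO — oldest first]: 225 @ $14 + 226 @ $16 + 179 @ $18 = $9,988
Apr 10, 101 sold [FIFO — oldest first]: 101 @ $18 = $1,818
Apr 11, 270 sold [FIFO — oldest first]: 86 @ $18 + 184 @ $18 = $4,860
Total COGS = $9,988 + $1,818 + $4,860 = $16,666
Ending inventory: 126 @ $18 = $2,268

COGS = $16,666; ending inventory = $2,268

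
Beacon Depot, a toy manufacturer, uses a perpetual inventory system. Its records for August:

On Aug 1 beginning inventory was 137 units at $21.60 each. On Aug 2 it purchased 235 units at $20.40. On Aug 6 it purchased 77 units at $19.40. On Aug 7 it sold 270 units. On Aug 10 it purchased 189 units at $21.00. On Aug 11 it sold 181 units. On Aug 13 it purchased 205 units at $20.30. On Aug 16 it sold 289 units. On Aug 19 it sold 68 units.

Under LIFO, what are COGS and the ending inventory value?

Aug 7, 270 sold [LIFO — newest first]: 77 @ $19.40 + 193 @ $20.40 = $5,431.00
Aug 11, 181 sold [LIFO — newest first]: 181 @ $21.00 = $3,801.00
Aug 16, 289 sold [LIFO — newest first]: 205 @ $20.30 + 8 @ $21.00 + 42 @ $20.40 + 34 @ $21.60 = $5,920.70
Aug 19, 68 sold [LIFO — newest first]: 68 @ $21.60 = $1,468.80
Total COGS = $5,431.00 + $3,801.00 + $5,920.70 + $1,468.80 = $16,621.50
Ending inventory: 35 @ $21.60 = $756.00
Check: goods available $17,377.50 = COGS $16,621.50 + ending $756.00

COGS = $16,621.50; ending inventory = $756.00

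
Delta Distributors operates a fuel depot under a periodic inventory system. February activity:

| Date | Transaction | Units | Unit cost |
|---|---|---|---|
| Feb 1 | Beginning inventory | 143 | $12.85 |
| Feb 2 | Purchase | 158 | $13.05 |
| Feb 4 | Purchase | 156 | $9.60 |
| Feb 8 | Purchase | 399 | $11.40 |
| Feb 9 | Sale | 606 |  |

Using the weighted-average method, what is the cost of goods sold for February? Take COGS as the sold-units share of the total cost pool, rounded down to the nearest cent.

Feb 9, sell 606: 606/856 × $9,945.65 → $7,040.96
Ending inventory (cost pool remaining) = $2,904.69
Check: goods available $9,945.65 = COGS $7,040.96 + ending $2,904.69

COGS = $7,040.96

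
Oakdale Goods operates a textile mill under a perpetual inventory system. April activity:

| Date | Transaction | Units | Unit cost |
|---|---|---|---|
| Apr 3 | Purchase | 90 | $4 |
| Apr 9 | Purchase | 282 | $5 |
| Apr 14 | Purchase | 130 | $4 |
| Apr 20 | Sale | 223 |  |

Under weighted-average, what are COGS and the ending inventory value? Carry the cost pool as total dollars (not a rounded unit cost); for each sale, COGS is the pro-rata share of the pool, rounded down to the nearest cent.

COGS = $1,017.27; ending inventory = $1,272.73

After Apr 3: 90 on hand, pool $360.00 (≈ $4.0000 each)
After Apr 9: 372 on hand, pool $1,770.00 (≈ $4.7581 each)
After Apr 14: 502 on hand, pool $2,290.00 (≈ $4.5618 each)
Apr 20, sell 223: 223/502 × $2,290.00 → $1,017.27
Ending inventory (cost pool remaining) = $1,272.73
Check: goods available $2,290.00 = COGS $1,017.27 + ending $1,272.73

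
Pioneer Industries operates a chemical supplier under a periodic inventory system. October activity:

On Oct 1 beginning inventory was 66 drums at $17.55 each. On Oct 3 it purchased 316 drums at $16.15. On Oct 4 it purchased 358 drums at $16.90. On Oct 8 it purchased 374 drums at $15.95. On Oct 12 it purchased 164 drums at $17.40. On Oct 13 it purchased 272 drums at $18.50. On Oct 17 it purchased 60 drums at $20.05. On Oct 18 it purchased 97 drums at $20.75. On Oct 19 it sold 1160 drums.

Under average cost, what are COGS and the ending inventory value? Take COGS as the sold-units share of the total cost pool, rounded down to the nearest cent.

Oct 19, sell 1160: 1160/1707 × $29,378.55 → $19,964.33
Ending inventory (cost pool remaining) = $9,414.22

COGS = $19,964.33; ending inventory = $9,414.22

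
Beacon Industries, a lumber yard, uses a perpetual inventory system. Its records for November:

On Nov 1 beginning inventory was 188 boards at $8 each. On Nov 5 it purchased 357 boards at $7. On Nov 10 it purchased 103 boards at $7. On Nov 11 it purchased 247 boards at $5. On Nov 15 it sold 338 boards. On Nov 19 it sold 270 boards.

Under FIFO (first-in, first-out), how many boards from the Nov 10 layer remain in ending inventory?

Nov 15, 338 sold [FIFO — oldest first]: 188 @ $8 + 150 @ $7 = $2,554
Nov 19, 270 sold [FIFO — oldest first]: 207 @ $7 + 63 @ $7 = $1,890
Total COGS = $2,554 + $1,890 = $4,444
Ending inventory: 40 @ $7 + 247 @ $5 = $1,515

40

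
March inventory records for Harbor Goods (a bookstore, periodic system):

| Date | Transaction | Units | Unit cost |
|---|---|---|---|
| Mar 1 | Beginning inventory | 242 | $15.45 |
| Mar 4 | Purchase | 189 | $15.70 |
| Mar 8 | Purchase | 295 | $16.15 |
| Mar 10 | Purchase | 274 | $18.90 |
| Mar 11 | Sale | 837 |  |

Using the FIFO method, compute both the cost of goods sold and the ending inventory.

COGS = $13,568.35; ending inventory = $3,080.70

Mar 11, 837 sold [FIFO — oldest first]: 242 @ $15.45 + 189 @ $15.70 + 295 @ $16.15 + 111 @ $18.90 = $13,568.35
Ending inventory: 163 @ $18.90 = $3,080.70
Check: goods available $16,649.05 = COGS $13,568.35 + ending $3,080.70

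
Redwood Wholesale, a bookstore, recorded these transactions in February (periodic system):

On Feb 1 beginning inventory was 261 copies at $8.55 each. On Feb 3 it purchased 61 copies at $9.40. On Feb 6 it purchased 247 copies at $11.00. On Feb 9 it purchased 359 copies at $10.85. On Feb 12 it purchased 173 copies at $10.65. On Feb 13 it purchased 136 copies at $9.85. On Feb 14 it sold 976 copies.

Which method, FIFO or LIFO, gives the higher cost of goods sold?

LIFO

FIFO COGS: 261 @ $8.55 + 61 @ $9.40 + 247 @ $11.00 + 359 @ $10.85 + 48 @ $10.65 = $9,928.30
LIFO COGS: 136 @ $9.85 + 173 @ $10.65 + 359 @ $10.85 + 247 @ $11.00 + 61 @ $9.40 = $10,367.60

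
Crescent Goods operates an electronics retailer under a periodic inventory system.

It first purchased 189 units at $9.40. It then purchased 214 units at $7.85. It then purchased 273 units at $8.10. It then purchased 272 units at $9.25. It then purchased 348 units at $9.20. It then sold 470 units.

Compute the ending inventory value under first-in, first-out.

Ending inventory = $7,386.20

Sale 1 (470) [FIFO — oldest first]: 189 @ $9.40 + 214 @ $7.85 + 67 @ $8.10 = $3,999.20
Ending inventory: 206 @ $8.10 + 272 @ $9.25 + 348 @ $9.20 = $7,386.20
Check: goods available $11,385.40 = COGS $3,999.20 + ending $7,386.20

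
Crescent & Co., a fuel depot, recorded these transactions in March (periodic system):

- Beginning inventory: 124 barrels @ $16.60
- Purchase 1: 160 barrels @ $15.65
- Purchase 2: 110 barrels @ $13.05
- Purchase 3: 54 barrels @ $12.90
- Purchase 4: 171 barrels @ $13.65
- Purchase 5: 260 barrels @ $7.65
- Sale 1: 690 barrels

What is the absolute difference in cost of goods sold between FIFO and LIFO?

$1,629.80

FIFO COGS: 124 @ $16.60 + 160 @ $15.65 + 110 @ $13.05 + 54 @ $12.90 + 171 @ $13.65 + 71 @ $7.65 = $9,571.80
LIFO COGS: 260 @ $7.65 + 171 @ $13.65 + 54 @ $12.90 + 110 @ $13.05 + 95 @ $15.65 = $7,942.00
Difference = |$9,571.80 − $7,942.00| = $1,629.80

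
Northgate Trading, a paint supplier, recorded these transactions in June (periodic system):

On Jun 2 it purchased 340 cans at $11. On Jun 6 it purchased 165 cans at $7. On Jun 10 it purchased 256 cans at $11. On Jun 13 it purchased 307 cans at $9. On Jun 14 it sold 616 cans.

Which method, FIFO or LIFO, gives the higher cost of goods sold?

FIFO

FIFO COGS: 340 @ $11 + 165 @ $7 + 111 @ $11 = $6,116
LIFO COGS: 307 @ $9 + 256 @ $11 + 53 @ $7 = $5,950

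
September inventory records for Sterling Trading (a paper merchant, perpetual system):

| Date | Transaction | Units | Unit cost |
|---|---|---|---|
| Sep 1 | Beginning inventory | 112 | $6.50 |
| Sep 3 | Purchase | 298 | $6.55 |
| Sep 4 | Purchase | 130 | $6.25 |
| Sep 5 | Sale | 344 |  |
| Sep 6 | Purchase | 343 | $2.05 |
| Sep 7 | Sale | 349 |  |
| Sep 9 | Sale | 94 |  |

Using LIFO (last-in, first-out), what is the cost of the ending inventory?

Sep 5, 344 sold [LIFO — newest first]: 130 @ $6.25 + 214 @ $6.55 = $2,214.20
Sep 7, 349 sold [LIFO — newest first]: 343 @ $2.05 + 6 @ $6.55 = $742.45
Sep 9, 94 sold [LIFO — newest first]: 78 @ $6.55 + 16 @ $6.50 = $614.90
Total COGS = $2,214.20 + $742.45 + $614.90 = $3,571.55
Ending inventory: 96 @ $6.50 = $624.00
Check: goods available $4,195.55 = COGS $3,571.55 + ending $624.00

Ending inventory = $624.00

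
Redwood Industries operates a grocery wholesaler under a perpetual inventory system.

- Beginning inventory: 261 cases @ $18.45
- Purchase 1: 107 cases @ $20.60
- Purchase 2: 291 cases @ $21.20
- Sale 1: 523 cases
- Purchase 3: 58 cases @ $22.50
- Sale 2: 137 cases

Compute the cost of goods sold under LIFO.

Sale 1 (523) [LIFO — newest first]: 291 @ $21.20 + 107 @ $20.60 + 125 @ $18.45 = $10,679.65
Sale 2 (137) [LIFO — newest first]: 58 @ $22.50 + 79 @ $18.45 = $2,762.55
Total COGS = $10,679.65 + $2,762.55 = $13,442.20
Ending inventory: 57 @ $18.45 = $1,051.65

COGS = $13,442.20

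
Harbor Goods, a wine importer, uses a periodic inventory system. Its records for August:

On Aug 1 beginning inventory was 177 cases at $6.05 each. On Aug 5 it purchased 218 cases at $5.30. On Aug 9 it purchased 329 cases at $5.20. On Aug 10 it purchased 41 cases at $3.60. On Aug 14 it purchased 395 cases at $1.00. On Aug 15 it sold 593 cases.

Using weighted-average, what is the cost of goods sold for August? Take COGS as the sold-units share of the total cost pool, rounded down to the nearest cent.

Aug 15, sell 593: 593/1160 × $4,479.65 → $2,290.02
Ending inventory (cost pool remaining) = $2,189.63
Check: goods available $4,479.65 = COGS $2,290.02 + ending $2,189.63

COGS = $2,290.02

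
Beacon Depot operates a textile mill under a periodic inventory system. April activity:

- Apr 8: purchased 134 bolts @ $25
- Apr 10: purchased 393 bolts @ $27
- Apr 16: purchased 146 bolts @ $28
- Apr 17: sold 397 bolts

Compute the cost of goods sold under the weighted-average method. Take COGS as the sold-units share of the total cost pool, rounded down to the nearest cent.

COGS = $10,647.03

Apr 17, sell 397: 397/673 × $18,049.00 → $10,647.03
Ending inventory (cost pool remaining) = $7,401.97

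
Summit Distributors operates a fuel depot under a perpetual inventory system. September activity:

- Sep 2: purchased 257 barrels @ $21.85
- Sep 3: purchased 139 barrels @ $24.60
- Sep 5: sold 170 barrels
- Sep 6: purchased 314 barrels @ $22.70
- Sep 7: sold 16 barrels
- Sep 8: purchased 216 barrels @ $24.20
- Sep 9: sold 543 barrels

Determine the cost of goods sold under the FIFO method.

Sep 5, 170 sold [FIFO — oldest first]: 170 @ $21.85 = $3,714.50
Sep 7, 16 sold [FIFO — oldest first]: 16 @ $21.85 = $349.60
Sep 9, 543 sold [FIFO — oldest first]: 71 @ $21.85 + 139 @ $24.60 + 314 @ $22.70 + 19 @ $24.20 = $12,558.35
Total COGS = $3,714.50 + $349.60 + $12,558.35 = $16,622.45
Ending inventory: 197 @ $24.20 = $4,767.40

COGS = $16,622.45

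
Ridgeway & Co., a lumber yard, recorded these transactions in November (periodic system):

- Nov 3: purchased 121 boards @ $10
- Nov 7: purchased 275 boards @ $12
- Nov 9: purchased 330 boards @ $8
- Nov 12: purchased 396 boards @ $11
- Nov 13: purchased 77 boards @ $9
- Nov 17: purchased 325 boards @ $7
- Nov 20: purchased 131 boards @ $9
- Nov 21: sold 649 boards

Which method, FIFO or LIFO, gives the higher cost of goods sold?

FIFO COGS: 121 @ $10 + 275 @ $12 + 253 @ $8 = $6,534
LIFO COGS: 131 @ $9 + 325 @ $7 + 77 @ $9 + 116 @ $11 = $5,423

FIFO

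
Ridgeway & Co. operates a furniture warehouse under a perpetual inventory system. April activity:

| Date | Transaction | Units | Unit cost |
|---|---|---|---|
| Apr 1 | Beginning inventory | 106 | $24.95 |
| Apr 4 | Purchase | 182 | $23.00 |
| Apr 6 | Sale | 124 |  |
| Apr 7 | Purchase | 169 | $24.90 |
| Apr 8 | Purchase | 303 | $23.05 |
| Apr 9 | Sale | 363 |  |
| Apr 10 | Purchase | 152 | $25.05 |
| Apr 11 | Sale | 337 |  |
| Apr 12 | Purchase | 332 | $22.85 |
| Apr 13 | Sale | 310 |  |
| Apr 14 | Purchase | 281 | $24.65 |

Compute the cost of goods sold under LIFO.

Apr 6, 124 sold [LIFO — newest first]: 124 @ $23.00 = $2,852.00
Apr 9, 363 sold [LIFO — newest first]: 303 @ $23.05 + 60 @ $24.90 = $8,478.15
Apr 11, 337 sold [LIFO — newest first]: 152 @ $25.05 + 109 @ $24.90 + 58 @ $23.00 + 18 @ $24.95 = $8,304.80
Apr 13, 310 sold [LIFO — newest first]: 310 @ $22.85 = $7,083.50
Total COGS = $2,852.00 + $8,478.15 + $8,304.80 + $7,083.50 = $26,718.45
Ending inventory: 88 @ $24.95 + 22 @ $22.85 + 281 @ $24.65 = $9,624.95

COGS = $26,718.45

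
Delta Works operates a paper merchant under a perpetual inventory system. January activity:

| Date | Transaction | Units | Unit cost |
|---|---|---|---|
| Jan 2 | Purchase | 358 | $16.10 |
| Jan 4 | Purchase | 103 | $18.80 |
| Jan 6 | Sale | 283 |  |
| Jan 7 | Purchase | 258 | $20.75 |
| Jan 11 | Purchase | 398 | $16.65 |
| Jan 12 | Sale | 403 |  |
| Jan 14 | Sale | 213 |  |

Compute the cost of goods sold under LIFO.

COGS = $15,984.60

Jan 6, 283 sold [LIFO — newest first]: 103 @ $18.80 + 180 @ $16.10 = $4,834.40
Jan 12, 403 sold [LIFO — newest first]: 398 @ $16.65 + 5 @ $20.75 = $6,730.45
Jan 14, 213 sold [LIFO — newest first]: 213 @ $20.75 = $4,419.75
Total COGS = $4,834.40 + $6,730.45 + $4,419.75 = $15,984.60
Ending inventory: 178 @ $16.10 + 40 @ $20.75 = $3,695.80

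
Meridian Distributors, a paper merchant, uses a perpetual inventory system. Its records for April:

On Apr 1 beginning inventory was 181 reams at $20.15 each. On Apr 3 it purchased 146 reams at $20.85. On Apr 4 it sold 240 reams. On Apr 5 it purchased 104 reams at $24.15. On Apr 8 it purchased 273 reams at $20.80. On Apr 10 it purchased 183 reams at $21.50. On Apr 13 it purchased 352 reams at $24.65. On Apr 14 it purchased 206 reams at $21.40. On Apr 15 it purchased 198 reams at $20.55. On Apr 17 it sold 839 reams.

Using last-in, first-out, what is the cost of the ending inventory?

Apr 4, 240 sold [LIFO — newest first]: 146 @ $20.85 + 94 @ $20.15 = $4,938.20
Apr 17, 839 sold [LIFO — newest first]: 198 @ $20.55 + 206 @ $21.40 + 352 @ $24.65 + 83 @ $21.50 = $18,938.60
Total COGS = $4,938.20 + $18,938.60 = $23,876.80
Ending inventory: 87 @ $20.15 + 104 @ $24.15 + 273 @ $20.80 + 100 @ $21.50 = $12,093.05

Ending inventory = $12,093.05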